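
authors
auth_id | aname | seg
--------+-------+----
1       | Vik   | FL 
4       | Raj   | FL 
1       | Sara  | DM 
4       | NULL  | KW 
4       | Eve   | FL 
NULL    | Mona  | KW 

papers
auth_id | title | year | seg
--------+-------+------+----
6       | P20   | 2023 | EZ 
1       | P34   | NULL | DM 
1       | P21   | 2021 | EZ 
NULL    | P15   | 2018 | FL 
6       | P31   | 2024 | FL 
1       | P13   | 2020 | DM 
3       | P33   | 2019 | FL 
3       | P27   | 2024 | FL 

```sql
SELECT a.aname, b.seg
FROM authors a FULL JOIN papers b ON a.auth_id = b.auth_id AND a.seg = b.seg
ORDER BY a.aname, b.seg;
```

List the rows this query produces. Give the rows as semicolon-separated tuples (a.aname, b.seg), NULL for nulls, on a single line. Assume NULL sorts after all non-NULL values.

(Eve, NULL); (Mona, NULL); (Raj, NULL); (Sara, DM); (Sara, DM); (Vik, NULL); (NULL, EZ); (NULL, EZ); (NULL, FL); (NULL, FL); (NULL, FL); (NULL, FL); (NULL, NULL)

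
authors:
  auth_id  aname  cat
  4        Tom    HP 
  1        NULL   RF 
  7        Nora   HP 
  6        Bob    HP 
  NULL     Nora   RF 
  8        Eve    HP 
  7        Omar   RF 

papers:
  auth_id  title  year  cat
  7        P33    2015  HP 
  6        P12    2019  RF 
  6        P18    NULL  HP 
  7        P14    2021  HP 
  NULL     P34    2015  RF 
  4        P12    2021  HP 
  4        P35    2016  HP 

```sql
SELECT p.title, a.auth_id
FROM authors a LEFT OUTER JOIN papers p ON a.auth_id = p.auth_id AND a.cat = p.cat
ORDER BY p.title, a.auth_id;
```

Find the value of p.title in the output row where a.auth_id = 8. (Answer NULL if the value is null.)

NULL

LEFT JOIN keeps every row from `authors`; unmatched rows get NULL for `papers`'s columns.
Matching on a.auth_id = p.auth_id AND a.cat = p.cat. A NULL in a compared column never satisfies the condition.
- a row (auth_id=4, cat=HP): matches 2 p row(s) → 2 output row(s).
- a row (auth_id=1, cat=RF): no match → kept, p columns NULL.
- a row (auth_id=7, cat=HP): matches 2 p row(s) → 2 output row(s).
- a row (auth_id=6, cat=HP): matches 1 p row(s) → 1 output row(s).
- a row (auth_id=NULL, cat=RF): no match → kept, p columns NULL.
- a row (auth_id=8, cat=HP): no match → kept, p columns NULL.
- a row (auth_id=7, cat=RF): no match → kept, p columns NULL.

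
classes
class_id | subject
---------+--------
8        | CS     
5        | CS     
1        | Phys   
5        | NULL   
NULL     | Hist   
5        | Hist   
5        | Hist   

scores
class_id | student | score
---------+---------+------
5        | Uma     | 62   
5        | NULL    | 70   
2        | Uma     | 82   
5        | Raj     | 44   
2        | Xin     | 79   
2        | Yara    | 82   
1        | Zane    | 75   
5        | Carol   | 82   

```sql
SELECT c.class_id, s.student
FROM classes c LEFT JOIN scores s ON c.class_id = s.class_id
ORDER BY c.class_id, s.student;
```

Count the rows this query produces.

LEFT JOIN keeps every row from `classes`; unmatched rows get NULL for `scores`'s columns.
Matching on c.class_id = s.class_id. A NULL in a compared column never satisfies the condition.
- c row (class_id=8): no match → kept, s columns NULL.
- c row (class_id=5): matches 4 s row(s) → 4 output row(s).
- c row (class_id=1): matches 1 s row(s) → 1 output row(s).
- c row (class_id=5): matches 4 s row(s) → 4 output row(s).
- c row (class_id=NULL): no match → kept, s columns NULL.
- c row (class_id=5): matches 4 s row(s) → 4 output row(s).
- c row (class_id=5): matches 4 s row(s) → 4 output row(s).
Total: 17 matched + 2 padded = 19 rows.

19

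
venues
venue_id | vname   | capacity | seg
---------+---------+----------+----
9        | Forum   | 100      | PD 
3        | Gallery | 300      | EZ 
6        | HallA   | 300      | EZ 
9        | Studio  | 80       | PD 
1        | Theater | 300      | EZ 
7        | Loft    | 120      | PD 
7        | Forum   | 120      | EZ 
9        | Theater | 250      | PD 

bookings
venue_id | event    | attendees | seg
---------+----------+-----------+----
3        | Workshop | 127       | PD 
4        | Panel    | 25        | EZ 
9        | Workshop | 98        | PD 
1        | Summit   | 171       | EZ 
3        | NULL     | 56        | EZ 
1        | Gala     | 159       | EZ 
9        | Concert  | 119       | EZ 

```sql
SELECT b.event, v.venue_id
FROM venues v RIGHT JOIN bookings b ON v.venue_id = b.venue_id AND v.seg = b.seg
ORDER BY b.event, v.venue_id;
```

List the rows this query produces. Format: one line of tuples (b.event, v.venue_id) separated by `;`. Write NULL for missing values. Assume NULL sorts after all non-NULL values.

RIGHT JOIN keeps every row from `bookings`; unmatched rows get NULL for `venues`'s columns.
Matching on v.venue_id = b.venue_id AND v.seg = b.seg.
Matched pairs: 6; unmatched b rows kept: 3.

(Concert, NULL); (Gala, 1); (Panel, NULL); (Summit, 1); (Workshop, 9); (Workshop, 9); (Workshop, 9); (Workshop, NULL); (NULL, 3)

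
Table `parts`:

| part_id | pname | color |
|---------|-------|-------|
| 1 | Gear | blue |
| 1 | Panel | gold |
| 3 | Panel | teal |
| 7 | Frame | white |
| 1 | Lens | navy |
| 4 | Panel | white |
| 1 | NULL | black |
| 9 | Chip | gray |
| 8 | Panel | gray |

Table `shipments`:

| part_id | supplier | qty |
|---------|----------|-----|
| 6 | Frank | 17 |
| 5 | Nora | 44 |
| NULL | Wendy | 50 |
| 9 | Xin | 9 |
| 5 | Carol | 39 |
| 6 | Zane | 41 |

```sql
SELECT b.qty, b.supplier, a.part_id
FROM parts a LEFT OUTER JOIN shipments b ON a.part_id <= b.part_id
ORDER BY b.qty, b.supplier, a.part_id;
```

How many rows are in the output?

33

LEFT JOIN keeps every row from `parts`; unmatched rows get NULL for `shipments`'s columns.
Matching on a.part_id <= b.part_id. A NULL in a compared column never satisfies the condition.
- a (part_id=1) pairs with 5 row(s) of b.
- a (part_id=1) pairs with 5 row(s) of b.
- a (part_id=3) pairs with 5 row(s) of b.
- a (part_id=7) pairs with 1 row(s) of b.
- a (part_id=1) pairs with 5 row(s) of b.
- a (part_id=4) pairs with 5 row(s) of b.
- a (part_id=1) pairs with 5 row(s) of b.
- a (part_id=9) pairs with 1 row(s) of b.
- a (part_id=8) pairs with 1 row(s) of b.
Total: 33 rows.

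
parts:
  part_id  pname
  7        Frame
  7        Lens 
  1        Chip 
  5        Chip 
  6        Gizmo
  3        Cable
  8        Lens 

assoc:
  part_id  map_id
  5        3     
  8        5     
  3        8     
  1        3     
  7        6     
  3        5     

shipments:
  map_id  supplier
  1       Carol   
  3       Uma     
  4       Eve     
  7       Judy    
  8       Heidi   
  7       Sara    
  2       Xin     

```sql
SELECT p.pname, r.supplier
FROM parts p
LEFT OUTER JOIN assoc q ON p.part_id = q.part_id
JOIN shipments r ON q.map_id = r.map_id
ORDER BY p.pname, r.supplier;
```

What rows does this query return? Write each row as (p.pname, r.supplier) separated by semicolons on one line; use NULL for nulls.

Step 1 — p LEFT JOIN q on part_id → 8 row(s).
Then INNER JOIN `shipments r` on map_id: keep only rows whose q.map_id appears in r.

(Cable, Heidi); (Chip, Uma); (Chip, Uma)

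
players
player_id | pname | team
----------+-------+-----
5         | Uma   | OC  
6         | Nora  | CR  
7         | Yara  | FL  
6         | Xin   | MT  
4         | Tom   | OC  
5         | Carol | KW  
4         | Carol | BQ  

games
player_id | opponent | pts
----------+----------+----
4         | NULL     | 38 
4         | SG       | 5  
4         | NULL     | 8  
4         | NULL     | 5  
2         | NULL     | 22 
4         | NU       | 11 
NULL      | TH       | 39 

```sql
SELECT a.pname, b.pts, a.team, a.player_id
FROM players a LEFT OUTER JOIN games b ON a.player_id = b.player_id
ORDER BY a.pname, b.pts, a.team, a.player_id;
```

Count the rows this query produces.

LEFT JOIN keeps every row from `players`; unmatched rows get NULL for `games`'s columns.
Matching on a.player_id = b.player_id. A NULL in a compared column never satisfies the condition.
- player_id=5: no b row matches, row kept with b columns NULL.
- player_id=6: no b row matches, row kept with b columns NULL.
- player_id=7: no b row matches, row kept with b columns NULL.
- player_id=6: no b row matches, row kept with b columns NULL.
- player_id=4: 5 matching b row(s), so 5 row(s) emitted.
- player_id=5: no b row matches, row kept with b columns NULL.
- player_id=4: 5 matching b row(s), so 5 row(s) emitted.
Total: 10 matched + 5 padded = 15 rows.

15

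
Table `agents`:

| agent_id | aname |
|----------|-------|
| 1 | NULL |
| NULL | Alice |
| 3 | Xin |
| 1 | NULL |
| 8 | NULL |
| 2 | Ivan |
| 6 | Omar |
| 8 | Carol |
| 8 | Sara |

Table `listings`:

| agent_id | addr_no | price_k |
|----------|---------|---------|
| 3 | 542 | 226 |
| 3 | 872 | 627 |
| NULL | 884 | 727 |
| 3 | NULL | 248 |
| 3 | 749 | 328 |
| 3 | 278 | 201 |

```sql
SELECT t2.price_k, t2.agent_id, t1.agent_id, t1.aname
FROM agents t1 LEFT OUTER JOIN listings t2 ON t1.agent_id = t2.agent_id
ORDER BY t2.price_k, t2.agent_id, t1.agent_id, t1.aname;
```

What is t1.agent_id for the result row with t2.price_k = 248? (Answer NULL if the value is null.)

LEFT JOIN keeps every row from `agents`; unmatched rows get NULL for `listings`'s columns.
Matching on t1.agent_id = t2.agent_id. A NULL in a compared column never satisfies the condition.
Matched pairs: 5; unmatched t1 rows kept: 8.

3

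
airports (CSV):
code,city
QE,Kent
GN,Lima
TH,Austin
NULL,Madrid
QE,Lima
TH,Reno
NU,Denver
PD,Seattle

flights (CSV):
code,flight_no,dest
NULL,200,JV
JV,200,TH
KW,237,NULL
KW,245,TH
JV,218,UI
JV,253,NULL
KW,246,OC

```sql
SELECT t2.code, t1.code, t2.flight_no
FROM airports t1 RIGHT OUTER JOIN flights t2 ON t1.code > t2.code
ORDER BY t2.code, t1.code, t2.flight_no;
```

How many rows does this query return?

37

RIGHT JOIN keeps every row from `flights`; unmatched rows get NULL for `airports`'s columns.
Matching on t1.code > t2.code. A NULL in a compared column never satisfies the condition.
Matched pairs: 36; unmatched t2 rows kept: 1.
Total: 36 matched + 1 padded = 37 rows.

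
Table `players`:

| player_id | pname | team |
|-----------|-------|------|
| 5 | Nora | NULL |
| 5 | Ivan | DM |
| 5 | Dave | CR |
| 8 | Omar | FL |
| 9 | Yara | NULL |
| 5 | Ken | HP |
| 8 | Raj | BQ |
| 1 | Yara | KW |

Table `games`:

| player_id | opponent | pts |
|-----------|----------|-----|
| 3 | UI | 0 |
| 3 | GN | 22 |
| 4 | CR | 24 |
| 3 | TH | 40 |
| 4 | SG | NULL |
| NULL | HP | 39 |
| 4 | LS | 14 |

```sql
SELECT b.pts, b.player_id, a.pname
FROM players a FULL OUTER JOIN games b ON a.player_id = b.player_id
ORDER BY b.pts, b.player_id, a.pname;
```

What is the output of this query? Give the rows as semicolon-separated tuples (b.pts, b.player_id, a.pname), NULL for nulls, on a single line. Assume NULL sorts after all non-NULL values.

(0, 3, NULL); (14, 4, NULL); (22, 3, NULL); (24, 4, NULL); (39, NULL, NULL); (40, 3, NULL); (NULL, 4, NULL); (NULL, NULL, Dave); (NULL, NULL, Ivan); (NULL, NULL, Ken); (NULL, NULL, Nora); (NULL, NULL, Omar); (NULL, NULL, Raj); (NULL, NULL, Yara); (NULL, NULL, Yara)

FULL OUTER JOIN keeps every row from both sides; unmatched rows get NULL for the other side's columns.
Matching on a.player_id = b.player_id. A NULL in a compared column never satisfies the condition.
- a[0] player_id=5 → no match; kept with NULLs on the b side.
- a[1] player_id=5 → no match; kept with NULLs on the b side.
- a[2] player_id=5 → no match; kept with NULLs on the b side.
- a[3] player_id=8 → no match; kept with NULLs on the b side.
- a[4] player_id=9 → no match; kept with NULLs on the b side.
- a[5] player_id=5 → no match; kept with NULLs on the b side.
- a[6] player_id=8 → no match; kept with NULLs on the b side.
- a[7] player_id=1 → no match; kept with NULLs on the b side.
- 7 b row(s) had no a match → kept, a columns NULL.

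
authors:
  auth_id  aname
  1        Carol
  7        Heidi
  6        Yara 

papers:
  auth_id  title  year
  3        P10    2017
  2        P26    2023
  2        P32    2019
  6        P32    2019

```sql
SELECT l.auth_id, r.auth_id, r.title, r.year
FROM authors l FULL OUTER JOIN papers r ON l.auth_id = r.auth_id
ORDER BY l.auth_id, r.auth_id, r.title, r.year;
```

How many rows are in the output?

FULL OUTER JOIN keeps every row from both sides; unmatched rows get NULL for the other side's columns.
Matching on l.auth_id = r.auth_id.
Matched pairs: 1; unmatched l rows kept: 2; unmatched r rows kept: 3.
Total: 1 matched + 5 padded = 6 rows.

6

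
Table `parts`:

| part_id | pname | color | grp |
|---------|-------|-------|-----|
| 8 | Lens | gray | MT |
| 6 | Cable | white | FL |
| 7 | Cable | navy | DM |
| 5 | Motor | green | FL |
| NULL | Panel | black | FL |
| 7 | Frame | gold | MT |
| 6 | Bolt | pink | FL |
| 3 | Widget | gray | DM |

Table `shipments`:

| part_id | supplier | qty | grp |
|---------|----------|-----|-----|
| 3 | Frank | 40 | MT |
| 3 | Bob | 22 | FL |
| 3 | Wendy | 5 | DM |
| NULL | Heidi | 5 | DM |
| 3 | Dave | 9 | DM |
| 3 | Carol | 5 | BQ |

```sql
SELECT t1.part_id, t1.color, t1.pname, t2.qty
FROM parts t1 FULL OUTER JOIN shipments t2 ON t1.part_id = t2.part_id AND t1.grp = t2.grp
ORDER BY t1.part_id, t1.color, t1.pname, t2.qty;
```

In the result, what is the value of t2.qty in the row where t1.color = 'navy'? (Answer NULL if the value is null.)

NULL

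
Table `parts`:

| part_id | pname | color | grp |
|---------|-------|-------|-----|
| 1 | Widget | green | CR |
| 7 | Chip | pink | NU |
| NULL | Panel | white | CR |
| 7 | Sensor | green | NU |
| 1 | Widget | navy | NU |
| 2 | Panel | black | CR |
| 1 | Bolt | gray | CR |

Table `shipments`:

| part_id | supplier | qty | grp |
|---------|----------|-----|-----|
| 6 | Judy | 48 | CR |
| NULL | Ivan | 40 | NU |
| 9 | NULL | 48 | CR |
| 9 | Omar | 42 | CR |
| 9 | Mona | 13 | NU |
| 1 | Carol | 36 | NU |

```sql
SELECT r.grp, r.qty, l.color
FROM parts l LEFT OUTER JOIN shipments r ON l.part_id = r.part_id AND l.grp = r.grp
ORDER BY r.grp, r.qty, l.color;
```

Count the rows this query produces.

LEFT JOIN keeps every row from `parts`; unmatched rows get NULL for `shipments`'s columns.
Matching on l.part_id = r.part_id AND l.grp = r.grp. A NULL in a compared column never satisfies the condition.
- l[0] part_id=1, grp=CR → no match; kept with NULLs on the r side.
- l[1] part_id=7, grp=NU → no match; kept with NULLs on the r side.
- l[2] part_id=NULL, grp=CR → no match; kept with NULLs on the r side.
- l[3] part_id=7, grp=NU → no match; kept with NULLs on the r side.
- l[4] part_id=1, grp=NU → 1 match(es) in r → 1 row(s).
- l[5] part_id=2, grp=CR → no match; kept with NULLs on the r side.
- l[6] part_id=1, grp=CR → no match; kept with NULLs on the r side.
Total: 1 matched + 6 padded = 7 rows.

7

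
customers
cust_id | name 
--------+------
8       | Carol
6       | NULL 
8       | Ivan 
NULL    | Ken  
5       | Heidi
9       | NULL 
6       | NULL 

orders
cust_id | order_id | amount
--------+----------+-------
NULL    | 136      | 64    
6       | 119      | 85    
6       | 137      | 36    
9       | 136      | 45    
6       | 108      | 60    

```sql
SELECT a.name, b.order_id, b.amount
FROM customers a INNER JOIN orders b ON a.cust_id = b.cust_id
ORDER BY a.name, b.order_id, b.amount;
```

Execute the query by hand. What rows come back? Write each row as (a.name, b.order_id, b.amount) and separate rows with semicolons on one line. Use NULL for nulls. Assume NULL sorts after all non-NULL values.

INNER JOIN keeps only pairs where the ON condition holds.
Matching on a.cust_id = b.cust_id. A NULL in a compared column never satisfies the condition.
- a[0] cust_id=8 → no match; dropped.
- a[1] cust_id=6 → 3 match(es) in b → 3 row(s).
- a[2] cust_id=8 → no match; dropped.
- a[3] cust_id=NULL → no match; dropped.
- a[4] cust_id=5 → no match; dropped.
- a[5] cust_id=9 → 1 match(es) in b → 1 row(s).
- a[6] cust_id=6 → 3 match(es) in b → 3 row(s).
After projecting and ordering:
a.name | b.order_id | b.amount
NULL | 108 | 60
NULL | 108 | 60
NULL | 119 | 85
NULL | 119 | 85
NULL | 136 | 45
NULL | 137 | 36
NULL | 137 | 36

(NULL, 108, 60); (NULL, 108, 60); (NULL, 119, 85); (NULL, 119, 85); (NULL, 136, 45); (NULL, 137, 36); (NULL, 137, 36)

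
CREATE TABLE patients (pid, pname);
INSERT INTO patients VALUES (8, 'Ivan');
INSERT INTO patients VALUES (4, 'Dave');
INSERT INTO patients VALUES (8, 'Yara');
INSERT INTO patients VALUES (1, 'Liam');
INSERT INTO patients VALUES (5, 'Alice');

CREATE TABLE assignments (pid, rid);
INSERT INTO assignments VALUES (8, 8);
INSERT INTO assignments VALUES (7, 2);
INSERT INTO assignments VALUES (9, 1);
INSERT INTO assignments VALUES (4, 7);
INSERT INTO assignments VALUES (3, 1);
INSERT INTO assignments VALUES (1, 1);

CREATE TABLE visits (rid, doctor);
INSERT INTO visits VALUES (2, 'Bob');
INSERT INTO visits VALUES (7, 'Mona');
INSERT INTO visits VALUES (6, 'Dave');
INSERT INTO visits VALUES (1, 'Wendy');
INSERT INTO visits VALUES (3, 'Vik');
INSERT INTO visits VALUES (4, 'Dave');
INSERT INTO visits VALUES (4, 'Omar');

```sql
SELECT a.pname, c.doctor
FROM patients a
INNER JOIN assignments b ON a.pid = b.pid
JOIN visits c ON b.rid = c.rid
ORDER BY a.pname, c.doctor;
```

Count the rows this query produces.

Evaluate left to right. First `patients a INNER JOIN assignments b` on pid: 4 row(s).
Then INNER JOIN `visits c` on rid: keep only rows whose b.rid appears in c.
Result: 2 row(s).

2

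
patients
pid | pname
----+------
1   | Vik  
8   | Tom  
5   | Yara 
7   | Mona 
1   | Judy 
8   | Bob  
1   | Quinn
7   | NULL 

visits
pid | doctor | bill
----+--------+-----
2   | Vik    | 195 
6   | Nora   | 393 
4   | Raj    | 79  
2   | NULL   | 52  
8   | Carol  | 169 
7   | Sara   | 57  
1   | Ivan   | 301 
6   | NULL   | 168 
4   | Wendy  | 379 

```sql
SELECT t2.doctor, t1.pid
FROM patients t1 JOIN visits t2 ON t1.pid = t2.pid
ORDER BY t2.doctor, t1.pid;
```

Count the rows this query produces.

INNER JOIN keeps only pairs where the ON condition holds.
Matching on t1.pid = t2.pid.
- t1[0] pid=1 → 1 match(es) in t2 → 1 row(s).
- t1[1] pid=8 → 1 match(es) in t2 → 1 row(s).
- t1[2] pid=5 → no match; dropped.
- t1[3] pid=7 → 1 match(es) in t2 → 1 row(s).
- t1[4] pid=1 → 1 match(es) in t2 → 1 row(s).
- t1[5] pid=8 → 1 match(es) in t2 → 1 row(s).
- t1[6] pid=1 → 1 match(es) in t2 → 1 row(s).
- t1[7] pid=7 → 1 match(es) in t2 → 1 row(s).
Total: 7 rows.

7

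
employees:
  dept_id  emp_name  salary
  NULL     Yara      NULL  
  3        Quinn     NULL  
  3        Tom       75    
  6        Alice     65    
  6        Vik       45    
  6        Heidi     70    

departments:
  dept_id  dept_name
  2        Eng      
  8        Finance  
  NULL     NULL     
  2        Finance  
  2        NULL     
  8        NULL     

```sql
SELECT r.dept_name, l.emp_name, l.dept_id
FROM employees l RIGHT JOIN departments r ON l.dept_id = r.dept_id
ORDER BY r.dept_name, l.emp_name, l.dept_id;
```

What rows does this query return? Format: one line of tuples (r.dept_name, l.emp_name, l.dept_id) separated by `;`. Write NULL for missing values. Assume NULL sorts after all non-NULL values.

(Eng, NULL, NULL); (Finance, NULL, NULL); (Finance, NULL, NULL); (NULL, NULL, NULL); (NULL, NULL, NULL); (NULL, NULL, NULL)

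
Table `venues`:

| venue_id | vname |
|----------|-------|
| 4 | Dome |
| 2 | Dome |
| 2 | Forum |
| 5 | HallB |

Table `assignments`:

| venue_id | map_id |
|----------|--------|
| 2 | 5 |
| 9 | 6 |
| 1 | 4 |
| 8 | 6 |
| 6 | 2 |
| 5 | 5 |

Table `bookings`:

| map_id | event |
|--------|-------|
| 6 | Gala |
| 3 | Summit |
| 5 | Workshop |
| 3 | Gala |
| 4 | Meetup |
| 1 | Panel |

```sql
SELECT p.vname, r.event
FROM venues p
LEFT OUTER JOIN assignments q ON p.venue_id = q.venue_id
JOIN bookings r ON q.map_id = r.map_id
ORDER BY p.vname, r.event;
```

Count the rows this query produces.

3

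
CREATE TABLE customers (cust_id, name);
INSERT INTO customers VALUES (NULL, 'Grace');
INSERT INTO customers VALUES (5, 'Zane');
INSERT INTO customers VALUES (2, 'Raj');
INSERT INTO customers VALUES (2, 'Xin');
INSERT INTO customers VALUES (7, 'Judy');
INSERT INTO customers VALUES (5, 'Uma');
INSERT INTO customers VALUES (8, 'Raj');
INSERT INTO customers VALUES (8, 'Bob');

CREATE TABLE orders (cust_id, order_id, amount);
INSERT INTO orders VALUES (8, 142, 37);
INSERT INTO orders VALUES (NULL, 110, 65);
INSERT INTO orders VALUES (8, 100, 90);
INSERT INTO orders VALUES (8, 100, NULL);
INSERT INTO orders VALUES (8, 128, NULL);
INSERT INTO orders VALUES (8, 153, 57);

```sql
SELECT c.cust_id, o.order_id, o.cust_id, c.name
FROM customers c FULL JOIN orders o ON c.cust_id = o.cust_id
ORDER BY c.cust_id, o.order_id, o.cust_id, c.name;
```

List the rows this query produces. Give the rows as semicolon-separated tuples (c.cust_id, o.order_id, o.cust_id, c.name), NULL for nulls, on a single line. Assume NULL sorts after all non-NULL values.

(2, NULL, NULL, Raj); (2, NULL, NULL, Xin); (5, NULL, NULL, Uma); (5, NULL, NULL, Zane); (7, NULL, NULL, Judy); (8, 100, 8, Bob); (8, 100, 8, Bob); (8, 100, 8, Raj); (8, 100, 8, Raj); (8, 128, 8, Bob); (8, 128, 8, Raj); (8, 142, 8, Bob); (8, 142, 8, Raj); (8, 153, 8, Bob); (8, 153, 8, Raj); (NULL, 110, NULL, NULL); (NULL, NULL, NULL, Grace)

FULL OUTER JOIN keeps every row from both sides; unmatched rows get NULL for the other side's columns.
Matching on c.cust_id = o.cust_id. A NULL in a compared column never satisfies the condition.
- c (cust_id=NULL) has no partner → padded with NULL.
- c (cust_id=5) has no partner → padded with NULL.
- c (cust_id=2) has no partner → padded with NULL.
- c (cust_id=2) has no partner → padded with NULL.
- c (cust_id=7) has no partner → padded with NULL.
- c (cust_id=5) has no partner → padded with NULL.
- c (cust_id=8) pairs with 5 row(s) of o.
- c (cust_id=8) pairs with 5 row(s) of o.
- plus 1 unmatched o row(s), each kept with NULL c columns.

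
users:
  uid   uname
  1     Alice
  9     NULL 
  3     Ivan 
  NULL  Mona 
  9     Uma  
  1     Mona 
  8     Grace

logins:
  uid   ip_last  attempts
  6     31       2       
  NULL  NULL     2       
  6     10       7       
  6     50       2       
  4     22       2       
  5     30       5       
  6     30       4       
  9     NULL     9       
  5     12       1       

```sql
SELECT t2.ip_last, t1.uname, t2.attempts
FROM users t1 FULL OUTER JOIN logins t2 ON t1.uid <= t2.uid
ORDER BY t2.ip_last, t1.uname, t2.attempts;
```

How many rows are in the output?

FULL OUTER JOIN keeps every row from both sides; unmatched rows get NULL for the other side's columns.
Matching on t1.uid <= t2.uid. A NULL in a compared column never satisfies the condition.
- t1[0] uid=1 → 8 match(es) in t2 → 8 row(s).
- t1[1] uid=9 → 1 match(es) in t2 → 1 row(s).
- t1[2] uid=3 → 8 match(es) in t2 → 8 row(s).
- t1[3] uid=NULL → no match; kept with NULLs on the t2 side.
- t1[4] uid=9 → 1 match(es) in t2 → 1 row(s).
- t1[5] uid=1 → 8 match(es) in t2 → 8 row(s).
- t1[6] uid=8 → 1 match(es) in t2 → 1 row(s).
- 1 row(s) from t2 found no t1 partner → padded with NULL.
Total: 27 matched + 2 padded = 29 rows.

29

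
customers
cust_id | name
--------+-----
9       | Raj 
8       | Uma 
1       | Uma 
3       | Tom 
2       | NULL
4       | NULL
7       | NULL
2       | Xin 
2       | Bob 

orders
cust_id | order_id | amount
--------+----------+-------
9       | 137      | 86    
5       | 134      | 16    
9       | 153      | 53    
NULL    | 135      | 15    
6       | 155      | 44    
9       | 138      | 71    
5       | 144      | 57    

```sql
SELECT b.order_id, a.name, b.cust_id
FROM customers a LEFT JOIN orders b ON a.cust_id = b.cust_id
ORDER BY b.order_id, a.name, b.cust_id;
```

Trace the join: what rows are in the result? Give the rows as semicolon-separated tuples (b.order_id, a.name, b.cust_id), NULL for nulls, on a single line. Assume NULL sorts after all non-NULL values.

LEFT JOIN keeps every row from `customers`; unmatched rows get NULL for `orders`'s columns.
Matching on a.cust_id = b.cust_id. A NULL in a compared column never satisfies the condition.
- a row (cust_id=9): matches 3 b row(s) → 3 output row(s).
- a row (cust_id=8): no match → kept, b columns NULL.
- a row (cust_id=1): no match → kept, b columns NULL.
- a row (cust_id=3): no match → kept, b columns NULL.
- a row (cust_id=2): no match → kept, b columns NULL.
- a row (cust_id=4): no match → kept, b columns NULL.
- a row (cust_id=7): no match → kept, b columns NULL.
- a row (cust_id=2): no match → kept, b columns NULL.
- a row (cust_id=2): no match → kept, b columns NULL.

(137, Raj, 9); (138, Raj, 9); (153, Raj, 9); (NULL, Bob, NULL); (NULL, Tom, NULL); (NULL, Uma, NULL); (NULL, Uma, NULL); (NULL, Xin, NULL); (NULL, NULL, NULL); (NULL, NULL, NULL); (NULL, NULL, NULL)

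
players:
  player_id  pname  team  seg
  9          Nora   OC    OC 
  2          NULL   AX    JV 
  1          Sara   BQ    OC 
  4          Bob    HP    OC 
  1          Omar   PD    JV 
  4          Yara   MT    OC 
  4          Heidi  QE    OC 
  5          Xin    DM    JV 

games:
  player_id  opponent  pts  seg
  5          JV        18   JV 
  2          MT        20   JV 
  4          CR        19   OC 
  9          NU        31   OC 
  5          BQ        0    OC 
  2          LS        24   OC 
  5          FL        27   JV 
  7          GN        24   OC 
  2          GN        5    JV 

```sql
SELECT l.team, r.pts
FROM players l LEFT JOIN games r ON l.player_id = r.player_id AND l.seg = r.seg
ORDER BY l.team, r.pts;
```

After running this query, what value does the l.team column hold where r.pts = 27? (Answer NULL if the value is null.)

DM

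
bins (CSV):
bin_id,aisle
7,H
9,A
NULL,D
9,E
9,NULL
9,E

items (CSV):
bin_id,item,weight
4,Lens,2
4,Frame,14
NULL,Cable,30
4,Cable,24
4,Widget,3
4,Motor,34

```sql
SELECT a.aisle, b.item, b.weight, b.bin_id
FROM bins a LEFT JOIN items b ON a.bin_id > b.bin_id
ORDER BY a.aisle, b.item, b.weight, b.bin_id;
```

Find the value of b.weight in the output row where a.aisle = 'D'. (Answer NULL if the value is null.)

NULL

LEFT JOIN keeps every row from `bins`; unmatched rows get NULL for `items`'s columns.
Matching on a.bin_id > b.bin_id. A NULL in a compared column never satisfies the condition.
- a row (bin_id=7): matches 5 b row(s) → 5 output row(s).
- a row (bin_id=9): matches 5 b row(s) → 5 output row(s).
- a row (bin_id=NULL): no match → kept, b columns NULL.
- a row (bin_id=9): matches 5 b row(s) → 5 output row(s).
- a row (bin_id=9): matches 5 b row(s) → 5 output row(s).
- a row (bin_id=9): matches 5 b row(s) → 5 output row(s).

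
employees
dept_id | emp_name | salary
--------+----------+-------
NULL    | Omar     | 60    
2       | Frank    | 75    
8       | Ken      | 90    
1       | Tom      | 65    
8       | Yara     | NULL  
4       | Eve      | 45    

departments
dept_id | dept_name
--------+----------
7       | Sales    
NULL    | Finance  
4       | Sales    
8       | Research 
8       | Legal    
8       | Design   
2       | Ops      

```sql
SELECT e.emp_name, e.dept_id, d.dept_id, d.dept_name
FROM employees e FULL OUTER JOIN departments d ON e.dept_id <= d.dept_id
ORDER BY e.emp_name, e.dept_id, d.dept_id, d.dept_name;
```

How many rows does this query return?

FULL OUTER JOIN keeps every row from both sides; unmatched rows get NULL for the other side's columns.
Matching on e.dept_id <= d.dept_id. A NULL in a compared column never satisfies the condition.
Matched pairs: 23; unmatched e rows kept: 1; unmatched d rows kept: 1.
Total: 23 matched + 2 padded = 25 rows.

25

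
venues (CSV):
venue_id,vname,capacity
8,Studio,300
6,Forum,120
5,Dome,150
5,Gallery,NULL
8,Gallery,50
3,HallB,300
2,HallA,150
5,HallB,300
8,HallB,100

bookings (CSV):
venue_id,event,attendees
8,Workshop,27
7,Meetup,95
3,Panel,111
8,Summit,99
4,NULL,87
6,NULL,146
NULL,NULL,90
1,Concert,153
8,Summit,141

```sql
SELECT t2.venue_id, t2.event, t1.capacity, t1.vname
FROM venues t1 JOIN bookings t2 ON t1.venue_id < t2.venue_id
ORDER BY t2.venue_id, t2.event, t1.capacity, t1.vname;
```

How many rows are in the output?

INNER JOIN keeps only pairs where the ON condition holds.
Matching on t1.venue_id < t2.venue_id. A NULL in a compared column never satisfies the condition.
- t1[0] venue_id=8 → no match; dropped.
- t1[1] venue_id=6 → 4 match(es) in t2 → 4 row(s).
- t1[2] venue_id=5 → 5 match(es) in t2 → 5 row(s).
- t1[3] venue_id=5 → 5 match(es) in t2 → 5 row(s).
- t1[4] venue_id=8 → no match; dropped.
- t1[5] venue_id=3 → 6 match(es) in t2 → 6 row(s).
- t1[6] venue_id=2 → 7 match(es) in t2 → 7 row(s).
- t1[7] venue_id=5 → 5 match(es) in t2 → 5 row(s).
- t1[8] venue_id=8 → no match; dropped.
Total: 32 rows.

32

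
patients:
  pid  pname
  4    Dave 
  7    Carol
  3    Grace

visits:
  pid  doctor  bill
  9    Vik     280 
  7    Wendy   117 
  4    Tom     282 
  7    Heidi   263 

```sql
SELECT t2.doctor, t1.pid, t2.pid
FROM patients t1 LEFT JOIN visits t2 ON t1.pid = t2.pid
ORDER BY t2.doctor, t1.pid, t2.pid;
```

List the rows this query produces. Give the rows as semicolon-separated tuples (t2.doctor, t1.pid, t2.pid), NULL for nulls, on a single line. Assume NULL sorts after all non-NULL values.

(Heidi, 7, 7); (Tom, 4, 4); (Wendy, 7, 7); (NULL, 3, NULL)

LEFT JOIN keeps every row from `patients`; unmatched rows get NULL for `visits`'s columns.
Matching on t1.pid = t2.pid.
Matched pairs: 3; unmatched t1 rows kept: 1.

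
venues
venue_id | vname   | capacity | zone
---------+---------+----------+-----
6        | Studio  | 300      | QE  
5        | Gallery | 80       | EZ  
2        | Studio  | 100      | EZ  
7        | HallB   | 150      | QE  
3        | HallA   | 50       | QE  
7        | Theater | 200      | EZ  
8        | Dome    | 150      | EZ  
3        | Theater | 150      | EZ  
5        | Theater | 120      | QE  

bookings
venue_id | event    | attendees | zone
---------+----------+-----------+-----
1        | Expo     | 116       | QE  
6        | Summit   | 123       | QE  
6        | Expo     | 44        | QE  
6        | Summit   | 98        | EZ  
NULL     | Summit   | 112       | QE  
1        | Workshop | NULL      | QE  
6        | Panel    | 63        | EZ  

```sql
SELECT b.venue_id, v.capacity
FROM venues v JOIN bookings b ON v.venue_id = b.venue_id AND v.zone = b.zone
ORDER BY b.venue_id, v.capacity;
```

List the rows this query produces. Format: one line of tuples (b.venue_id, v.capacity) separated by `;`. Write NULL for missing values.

(6, 300); (6, 300)

INNER JOIN keeps only pairs where the ON condition holds.
Matching on v.venue_id = b.venue_id AND v.zone = b.zone. A NULL in a compared column never satisfies the condition.
- v[0] venue_id=6, zone=QE → 2 match(es) in b → 2 row(s).
- v[1] venue_id=5, zone=EZ → no match; dropped.
- v[2] venue_id=2, zone=EZ → no match; dropped.
- v[3] venue_id=7, zone=QE → no match; dropped.
- v[4] venue_id=3, zone=QE → no match; dropped.
- v[5] venue_id=7, zone=EZ → no match; dropped.
- v[6] venue_id=8, zone=EZ → no match; dropped.
- v[7] venue_id=3, zone=EZ → no match; dropped.
- v[8] venue_id=5, zone=QE → no match; dropped.
After projecting and ordering:
b.venue_id | v.capacity
6 | 300
6 | 300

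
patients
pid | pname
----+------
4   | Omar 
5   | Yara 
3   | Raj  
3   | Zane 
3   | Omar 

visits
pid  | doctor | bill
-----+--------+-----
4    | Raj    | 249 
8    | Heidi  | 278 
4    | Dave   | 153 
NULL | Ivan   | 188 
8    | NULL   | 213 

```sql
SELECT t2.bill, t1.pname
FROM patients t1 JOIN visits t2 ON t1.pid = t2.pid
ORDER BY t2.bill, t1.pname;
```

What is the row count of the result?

INNER JOIN keeps only pairs where the ON condition holds.
Matching on t1.pid = t2.pid. A NULL in a compared column never satisfies the condition.
- t1 row (pid=4): matches 2 t2 row(s) → 2 output row(s).
- t1 row (pid=5): no match → dropped.
- t1 row (pid=3): no match → dropped.
- t1 row (pid=3): no match → dropped.
- t1 row (pid=3): no match → dropped.
Total: 2 rows.

2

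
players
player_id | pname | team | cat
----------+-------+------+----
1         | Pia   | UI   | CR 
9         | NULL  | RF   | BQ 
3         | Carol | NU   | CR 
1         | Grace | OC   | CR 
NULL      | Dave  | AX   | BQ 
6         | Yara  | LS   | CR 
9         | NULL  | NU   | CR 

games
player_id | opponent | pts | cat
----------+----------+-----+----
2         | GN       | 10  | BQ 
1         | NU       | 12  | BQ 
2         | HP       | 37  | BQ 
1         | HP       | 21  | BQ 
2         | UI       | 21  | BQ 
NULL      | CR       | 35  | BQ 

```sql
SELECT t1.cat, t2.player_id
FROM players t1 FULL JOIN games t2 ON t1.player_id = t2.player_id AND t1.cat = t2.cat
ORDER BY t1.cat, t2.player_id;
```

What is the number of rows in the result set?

FULL OUTER JOIN keeps every row from both sides; unmatched rows get NULL for the other side's columns.
Matching on t1.player_id = t2.player_id AND t1.cat = t2.cat. A NULL in a compared column never satisfies the condition.
Matched pairs: 0; unmatched t1 rows kept: 7; unmatched t2 rows kept: 6.
Total: 0 matched + 13 padded = 13 rows.

13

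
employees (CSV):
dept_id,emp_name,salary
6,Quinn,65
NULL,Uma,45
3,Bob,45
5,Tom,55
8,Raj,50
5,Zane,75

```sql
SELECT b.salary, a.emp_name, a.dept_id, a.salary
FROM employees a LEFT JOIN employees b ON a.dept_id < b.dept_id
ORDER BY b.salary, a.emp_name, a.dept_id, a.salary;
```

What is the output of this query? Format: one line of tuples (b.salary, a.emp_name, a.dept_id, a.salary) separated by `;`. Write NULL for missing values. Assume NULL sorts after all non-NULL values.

(50, Bob, 3, 45); (50, Quinn, 6, 65); (50, Tom, 5, 55); (50, Zane, 5, 75); (55, Bob, 3, 45); (65, Bob, 3, 45); (65, Tom, 5, 55); (65, Zane, 5, 75); (75, Bob, 3, 45); (NULL, Raj, 8, 50); (NULL, Uma, NULL, 45)

LEFT JOIN keeps every row from `employees a`; unmatched rows get NULL for `employees b`'s columns.
Matching on a.dept_id < b.dept_id. A NULL in a compared column never satisfies the condition.
Matched pairs: 9; unmatched a rows kept: 2.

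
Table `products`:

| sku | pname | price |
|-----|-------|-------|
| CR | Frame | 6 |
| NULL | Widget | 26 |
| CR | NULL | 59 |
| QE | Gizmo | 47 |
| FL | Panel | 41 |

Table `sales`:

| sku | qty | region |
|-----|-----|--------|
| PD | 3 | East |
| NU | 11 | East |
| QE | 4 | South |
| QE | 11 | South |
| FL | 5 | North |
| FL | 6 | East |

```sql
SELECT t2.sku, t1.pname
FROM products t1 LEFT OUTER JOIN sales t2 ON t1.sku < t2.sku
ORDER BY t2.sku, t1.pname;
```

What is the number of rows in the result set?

18

LEFT JOIN keeps every row from `products`; unmatched rows get NULL for `sales`'s columns.
Matching on t1.sku < t2.sku. A NULL in a compared column never satisfies the condition.
Matched pairs: 16; unmatched t1 rows kept: 2.
Total: 16 matched + 2 padded = 18 rows.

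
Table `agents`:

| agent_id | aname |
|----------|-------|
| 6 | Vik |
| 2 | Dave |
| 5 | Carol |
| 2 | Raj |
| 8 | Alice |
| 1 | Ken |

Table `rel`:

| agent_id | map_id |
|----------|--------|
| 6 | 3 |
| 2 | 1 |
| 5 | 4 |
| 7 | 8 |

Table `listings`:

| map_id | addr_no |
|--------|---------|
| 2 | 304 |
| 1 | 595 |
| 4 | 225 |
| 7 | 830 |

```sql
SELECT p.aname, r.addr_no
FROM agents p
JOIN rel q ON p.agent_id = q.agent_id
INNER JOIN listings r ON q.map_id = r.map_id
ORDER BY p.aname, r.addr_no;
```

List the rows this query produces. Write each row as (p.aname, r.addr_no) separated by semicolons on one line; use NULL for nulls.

(Carol, 225); (Dave, 595); (Raj, 595)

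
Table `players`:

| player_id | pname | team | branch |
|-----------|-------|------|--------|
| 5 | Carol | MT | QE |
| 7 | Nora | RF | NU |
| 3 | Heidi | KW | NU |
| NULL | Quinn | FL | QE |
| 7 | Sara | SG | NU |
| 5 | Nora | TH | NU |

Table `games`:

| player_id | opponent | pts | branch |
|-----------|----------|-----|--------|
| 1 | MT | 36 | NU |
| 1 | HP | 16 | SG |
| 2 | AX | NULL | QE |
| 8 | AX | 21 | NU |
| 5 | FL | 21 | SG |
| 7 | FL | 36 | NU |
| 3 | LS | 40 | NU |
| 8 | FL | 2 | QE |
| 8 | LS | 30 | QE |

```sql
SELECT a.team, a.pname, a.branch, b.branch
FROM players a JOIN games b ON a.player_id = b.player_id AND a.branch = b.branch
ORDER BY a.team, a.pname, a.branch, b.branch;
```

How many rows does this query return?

3

INNER JOIN keeps only pairs where the ON condition holds.
Matching on a.player_id = b.player_id AND a.branch = b.branch. A NULL in a compared column never satisfies the condition.
- a (player_id=5, branch=QE) has no partner → excluded.
- a (player_id=7, branch=NU) pairs with 1 row(s) of b.
- a (player_id=3, branch=NU) pairs with 1 row(s) of b.
- a (player_id=NULL, branch=QE) has no partner → excluded.
- a (player_id=7, branch=NU) pairs with 1 row(s) of b.
- a (player_id=5, branch=NU) has no partner → excluded.
Total: 3 rows.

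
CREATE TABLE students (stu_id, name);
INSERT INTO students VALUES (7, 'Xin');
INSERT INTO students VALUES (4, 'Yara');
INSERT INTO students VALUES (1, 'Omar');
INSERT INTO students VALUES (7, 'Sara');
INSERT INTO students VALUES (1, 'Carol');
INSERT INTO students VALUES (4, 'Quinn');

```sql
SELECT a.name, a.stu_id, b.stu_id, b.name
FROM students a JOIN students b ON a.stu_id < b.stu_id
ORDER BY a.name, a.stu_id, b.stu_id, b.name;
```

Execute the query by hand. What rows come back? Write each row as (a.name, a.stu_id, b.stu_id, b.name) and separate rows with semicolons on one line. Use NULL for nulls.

(Carol, 1, 4, Quinn); (Carol, 1, 4, Yara); (Carol, 1, 7, Sara); (Carol, 1, 7, Xin); (Omar, 1, 4, Quinn); (Omar, 1, 4, Yara); (Omar, 1, 7, Sara); (Omar, 1, 7, Xin); (Quinn, 4, 7, Sara); (Quinn, 4, 7, Xin); (Yara, 4, 7, Sara); (Yara, 4, 7, Xin)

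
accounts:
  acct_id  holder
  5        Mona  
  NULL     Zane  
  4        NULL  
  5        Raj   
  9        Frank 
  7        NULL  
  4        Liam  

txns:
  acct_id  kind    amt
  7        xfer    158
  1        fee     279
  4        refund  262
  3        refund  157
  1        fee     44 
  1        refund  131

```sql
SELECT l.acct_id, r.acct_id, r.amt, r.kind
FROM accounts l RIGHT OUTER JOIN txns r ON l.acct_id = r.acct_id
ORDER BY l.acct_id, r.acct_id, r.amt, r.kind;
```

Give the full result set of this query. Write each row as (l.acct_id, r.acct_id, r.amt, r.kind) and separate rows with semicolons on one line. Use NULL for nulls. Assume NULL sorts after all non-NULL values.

(4, 4, 262, refund); (4, 4, 262, refund); (7, 7, 158, xfer); (NULL, 1, 44, fee); (NULL, 1, 131, refund); (NULL, 1, 279, fee); (NULL, 3, 157, refund)

RIGHT JOIN keeps every row from `txns`; unmatched rows get NULL for `accounts`'s columns.
Matching on l.acct_id = r.acct_id. A NULL in a compared column never satisfies the condition.
- l[0] acct_id=5 → no match.
- l[1] acct_id=NULL → no match.
- l[2] acct_id=4 → 1 match(es) in r → 1 row(s).
- l[3] acct_id=5 → no match.
- l[4] acct_id=9 → no match.
- l[5] acct_id=7 → 1 match(es) in r → 1 row(s).
- l[6] acct_id=4 → 1 match(es) in r → 1 row(s).
- 4 r row(s) had no l match → kept, l columns NULL.
After projecting and ordering:
l.acct_id | r.acct_id | r.amt | r.kind
4 | 4 | 262 | refund
4 | 4 | 262 | refund
7 | 7 | 158 | xfer
NULL | 1 | 44 | fee
NULL | 1 | 131 | refund
NULL | 1 | 279 | fee
NULL | 3 | 157 | refund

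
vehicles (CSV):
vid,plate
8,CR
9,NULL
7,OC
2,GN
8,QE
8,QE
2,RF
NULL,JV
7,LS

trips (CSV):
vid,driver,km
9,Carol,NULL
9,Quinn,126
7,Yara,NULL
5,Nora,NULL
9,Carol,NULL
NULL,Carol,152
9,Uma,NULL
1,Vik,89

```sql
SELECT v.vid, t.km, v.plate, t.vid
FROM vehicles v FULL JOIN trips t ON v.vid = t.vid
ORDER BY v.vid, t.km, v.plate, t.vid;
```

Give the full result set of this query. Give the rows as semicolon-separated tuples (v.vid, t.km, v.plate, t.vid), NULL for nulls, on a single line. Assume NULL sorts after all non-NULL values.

FULL OUTER JOIN keeps every row from both sides; unmatched rows get NULL for the other side's columns.
Matching on v.vid = t.vid. A NULL in a compared column never satisfies the condition.
- v (vid=8) has no partner → padded with NULL.
- v (vid=9) pairs with 4 row(s) of t.
- v (vid=7) pairs with 1 row(s) of t.
- v (vid=2) has no partner → padded with NULL.
- v (vid=8) has no partner → padded with NULL.
- v (vid=8) has no partner → padded with NULL.
- v (vid=2) has no partner → padded with NULL.
- v (vid=NULL) has no partner → padded with NULL.
- v (vid=7) pairs with 1 row(s) of t.
- 3 t row(s) had no v match → kept, v columns NULL.

(2, NULL, GN, NULL); (2, NULL, RF, NULL); (7, NULL, LS, 7); (7, NULL, OC, 7); (8, NULL, CR, NULL); (8, NULL, QE, NULL); (8, NULL, QE, NULL); (9, 126, NULL, 9); (9, NULL, NULL, 9); (9, NULL, NULL, 9); (9, NULL, NULL, 9); (NULL, 89, NULL, 1); (NULL, 152, NULL, NULL); (NULL, NULL, JV, NULL); (NULL, NULL, NULL, 5)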